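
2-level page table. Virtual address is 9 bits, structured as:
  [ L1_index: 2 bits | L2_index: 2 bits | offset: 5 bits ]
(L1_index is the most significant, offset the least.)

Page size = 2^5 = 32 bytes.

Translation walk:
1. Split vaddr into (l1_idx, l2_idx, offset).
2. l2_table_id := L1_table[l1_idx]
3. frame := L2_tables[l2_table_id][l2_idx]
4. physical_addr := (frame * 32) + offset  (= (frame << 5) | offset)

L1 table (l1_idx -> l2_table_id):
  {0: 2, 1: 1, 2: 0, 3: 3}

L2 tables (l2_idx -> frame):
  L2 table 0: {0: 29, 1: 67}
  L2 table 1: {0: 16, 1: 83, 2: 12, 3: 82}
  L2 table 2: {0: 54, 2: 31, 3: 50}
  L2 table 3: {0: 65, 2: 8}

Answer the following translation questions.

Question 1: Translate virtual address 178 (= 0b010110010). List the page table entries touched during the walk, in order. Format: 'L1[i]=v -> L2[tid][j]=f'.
vaddr = 178 = 0b010110010
Split: l1_idx=1, l2_idx=1, offset=18

Answer: L1[1]=1 -> L2[1][1]=83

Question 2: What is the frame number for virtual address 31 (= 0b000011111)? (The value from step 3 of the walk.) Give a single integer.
vaddr = 31: l1_idx=0, l2_idx=0
L1[0] = 2; L2[2][0] = 54

Answer: 54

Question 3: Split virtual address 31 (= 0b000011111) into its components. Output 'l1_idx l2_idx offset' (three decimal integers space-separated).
Answer: 0 0 31

Derivation:
vaddr = 31 = 0b000011111
  top 2 bits -> l1_idx = 0
  next 2 bits -> l2_idx = 0
  bottom 5 bits -> offset = 31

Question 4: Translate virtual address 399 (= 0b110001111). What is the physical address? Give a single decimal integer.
Answer: 2095

Derivation:
vaddr = 399 = 0b110001111
Split: l1_idx=3, l2_idx=0, offset=15
L1[3] = 3
L2[3][0] = 65
paddr = 65 * 32 + 15 = 2095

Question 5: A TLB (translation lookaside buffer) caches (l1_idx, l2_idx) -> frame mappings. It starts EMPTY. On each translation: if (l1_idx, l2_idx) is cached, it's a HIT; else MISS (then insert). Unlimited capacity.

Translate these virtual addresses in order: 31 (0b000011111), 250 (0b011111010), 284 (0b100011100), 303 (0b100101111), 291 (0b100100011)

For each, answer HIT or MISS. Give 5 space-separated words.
vaddr=31: (0,0) not in TLB -> MISS, insert
vaddr=250: (1,3) not in TLB -> MISS, insert
vaddr=284: (2,0) not in TLB -> MISS, insert
vaddr=303: (2,1) not in TLB -> MISS, insert
vaddr=291: (2,1) in TLB -> HIT

Answer: MISS MISS MISS MISS HIT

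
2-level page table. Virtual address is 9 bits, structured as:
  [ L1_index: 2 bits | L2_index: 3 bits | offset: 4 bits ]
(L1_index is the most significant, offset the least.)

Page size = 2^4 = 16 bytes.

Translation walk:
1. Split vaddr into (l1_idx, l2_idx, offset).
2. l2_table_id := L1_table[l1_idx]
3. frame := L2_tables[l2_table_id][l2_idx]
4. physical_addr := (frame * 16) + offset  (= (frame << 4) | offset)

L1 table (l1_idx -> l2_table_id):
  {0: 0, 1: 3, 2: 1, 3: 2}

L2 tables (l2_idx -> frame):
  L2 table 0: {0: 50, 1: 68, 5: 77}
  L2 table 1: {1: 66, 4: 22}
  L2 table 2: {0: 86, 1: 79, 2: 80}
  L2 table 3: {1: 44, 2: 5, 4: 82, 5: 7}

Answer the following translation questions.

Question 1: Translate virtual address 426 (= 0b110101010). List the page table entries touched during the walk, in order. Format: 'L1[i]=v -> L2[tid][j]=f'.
vaddr = 426 = 0b110101010
Split: l1_idx=3, l2_idx=2, offset=10

Answer: L1[3]=2 -> L2[2][2]=80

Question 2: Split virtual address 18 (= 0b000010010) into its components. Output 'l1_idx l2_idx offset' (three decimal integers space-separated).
vaddr = 18 = 0b000010010
  top 2 bits -> l1_idx = 0
  next 3 bits -> l2_idx = 1
  bottom 4 bits -> offset = 2

Answer: 0 1 2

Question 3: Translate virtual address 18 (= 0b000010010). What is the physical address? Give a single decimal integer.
Answer: 1090

Derivation:
vaddr = 18 = 0b000010010
Split: l1_idx=0, l2_idx=1, offset=2
L1[0] = 0
L2[0][1] = 68
paddr = 68 * 16 + 2 = 1090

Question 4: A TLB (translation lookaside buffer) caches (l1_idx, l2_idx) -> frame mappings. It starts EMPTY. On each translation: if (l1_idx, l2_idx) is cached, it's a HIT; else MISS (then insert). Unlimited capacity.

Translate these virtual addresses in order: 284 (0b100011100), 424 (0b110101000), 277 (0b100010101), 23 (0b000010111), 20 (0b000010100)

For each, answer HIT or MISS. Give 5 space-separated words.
Answer: MISS MISS HIT MISS HIT

Derivation:
vaddr=284: (2,1) not in TLB -> MISS, insert
vaddr=424: (3,2) not in TLB -> MISS, insert
vaddr=277: (2,1) in TLB -> HIT
vaddr=23: (0,1) not in TLB -> MISS, insert
vaddr=20: (0,1) in TLB -> HIT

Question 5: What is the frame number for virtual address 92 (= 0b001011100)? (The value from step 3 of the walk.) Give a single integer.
vaddr = 92: l1_idx=0, l2_idx=5
L1[0] = 0; L2[0][5] = 77

Answer: 77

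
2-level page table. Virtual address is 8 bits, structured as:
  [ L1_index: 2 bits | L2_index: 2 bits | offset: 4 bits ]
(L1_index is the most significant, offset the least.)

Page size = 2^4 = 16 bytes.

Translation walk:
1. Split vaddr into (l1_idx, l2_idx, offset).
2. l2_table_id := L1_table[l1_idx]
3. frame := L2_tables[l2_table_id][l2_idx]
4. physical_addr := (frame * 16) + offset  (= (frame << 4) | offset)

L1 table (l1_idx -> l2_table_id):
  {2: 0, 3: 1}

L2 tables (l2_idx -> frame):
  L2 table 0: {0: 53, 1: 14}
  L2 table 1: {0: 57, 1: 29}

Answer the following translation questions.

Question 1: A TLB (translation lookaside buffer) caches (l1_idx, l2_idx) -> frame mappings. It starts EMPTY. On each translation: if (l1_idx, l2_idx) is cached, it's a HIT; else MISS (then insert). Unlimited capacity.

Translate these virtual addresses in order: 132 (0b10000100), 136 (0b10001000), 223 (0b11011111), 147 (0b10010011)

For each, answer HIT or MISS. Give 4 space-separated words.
Answer: MISS HIT MISS MISS

Derivation:
vaddr=132: (2,0) not in TLB -> MISS, insert
vaddr=136: (2,0) in TLB -> HIT
vaddr=223: (3,1) not in TLB -> MISS, insert
vaddr=147: (2,1) not in TLB -> MISS, insert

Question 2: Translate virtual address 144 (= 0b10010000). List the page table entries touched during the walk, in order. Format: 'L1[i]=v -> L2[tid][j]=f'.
vaddr = 144 = 0b10010000
Split: l1_idx=2, l2_idx=1, offset=0

Answer: L1[2]=0 -> L2[0][1]=14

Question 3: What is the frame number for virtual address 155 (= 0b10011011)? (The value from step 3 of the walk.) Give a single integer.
Answer: 14

Derivation:
vaddr = 155: l1_idx=2, l2_idx=1
L1[2] = 0; L2[0][1] = 14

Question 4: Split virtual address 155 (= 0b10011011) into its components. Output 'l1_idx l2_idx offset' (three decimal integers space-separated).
vaddr = 155 = 0b10011011
  top 2 bits -> l1_idx = 2
  next 2 bits -> l2_idx = 1
  bottom 4 bits -> offset = 11

Answer: 2 1 11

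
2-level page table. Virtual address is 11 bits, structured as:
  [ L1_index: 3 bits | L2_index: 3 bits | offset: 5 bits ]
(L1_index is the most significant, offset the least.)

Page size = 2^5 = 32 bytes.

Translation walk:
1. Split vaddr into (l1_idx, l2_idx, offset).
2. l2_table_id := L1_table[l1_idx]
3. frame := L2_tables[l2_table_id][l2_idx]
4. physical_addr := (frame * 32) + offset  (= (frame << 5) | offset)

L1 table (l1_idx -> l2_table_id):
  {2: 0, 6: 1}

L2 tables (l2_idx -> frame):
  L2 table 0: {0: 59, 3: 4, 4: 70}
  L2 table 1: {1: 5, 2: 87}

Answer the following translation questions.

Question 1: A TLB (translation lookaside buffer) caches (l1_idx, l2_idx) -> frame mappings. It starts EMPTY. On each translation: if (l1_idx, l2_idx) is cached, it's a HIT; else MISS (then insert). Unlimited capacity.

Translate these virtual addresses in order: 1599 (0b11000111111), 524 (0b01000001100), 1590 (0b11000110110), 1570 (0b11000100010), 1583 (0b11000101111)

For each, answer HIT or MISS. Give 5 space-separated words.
vaddr=1599: (6,1) not in TLB -> MISS, insert
vaddr=524: (2,0) not in TLB -> MISS, insert
vaddr=1590: (6,1) in TLB -> HIT
vaddr=1570: (6,1) in TLB -> HIT
vaddr=1583: (6,1) in TLB -> HIT

Answer: MISS MISS HIT HIT HIT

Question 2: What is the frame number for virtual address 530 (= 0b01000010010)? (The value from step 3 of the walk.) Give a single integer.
vaddr = 530: l1_idx=2, l2_idx=0
L1[2] = 0; L2[0][0] = 59

Answer: 59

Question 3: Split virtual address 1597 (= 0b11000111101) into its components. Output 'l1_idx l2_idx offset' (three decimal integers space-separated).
Answer: 6 1 29

Derivation:
vaddr = 1597 = 0b11000111101
  top 3 bits -> l1_idx = 6
  next 3 bits -> l2_idx = 1
  bottom 5 bits -> offset = 29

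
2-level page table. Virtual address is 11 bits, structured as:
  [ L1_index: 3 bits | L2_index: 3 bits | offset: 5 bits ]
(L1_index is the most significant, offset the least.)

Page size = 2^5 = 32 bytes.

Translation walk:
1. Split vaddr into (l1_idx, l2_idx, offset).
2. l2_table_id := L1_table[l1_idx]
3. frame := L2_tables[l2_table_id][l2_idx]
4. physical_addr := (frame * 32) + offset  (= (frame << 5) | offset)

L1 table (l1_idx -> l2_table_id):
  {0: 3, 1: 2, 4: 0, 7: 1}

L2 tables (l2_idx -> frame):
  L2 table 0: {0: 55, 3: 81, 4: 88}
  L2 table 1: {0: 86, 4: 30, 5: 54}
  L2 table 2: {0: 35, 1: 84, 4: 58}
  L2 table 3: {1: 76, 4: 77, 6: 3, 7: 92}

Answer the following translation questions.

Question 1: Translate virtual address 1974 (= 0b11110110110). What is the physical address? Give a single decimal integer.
Answer: 1750

Derivation:
vaddr = 1974 = 0b11110110110
Split: l1_idx=7, l2_idx=5, offset=22
L1[7] = 1
L2[1][5] = 54
paddr = 54 * 32 + 22 = 1750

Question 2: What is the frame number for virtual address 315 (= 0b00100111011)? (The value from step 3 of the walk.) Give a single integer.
Answer: 84

Derivation:
vaddr = 315: l1_idx=1, l2_idx=1
L1[1] = 2; L2[2][1] = 84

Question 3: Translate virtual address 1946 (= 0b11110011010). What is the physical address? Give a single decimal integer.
Answer: 986

Derivation:
vaddr = 1946 = 0b11110011010
Split: l1_idx=7, l2_idx=4, offset=26
L1[7] = 1
L2[1][4] = 30
paddr = 30 * 32 + 26 = 986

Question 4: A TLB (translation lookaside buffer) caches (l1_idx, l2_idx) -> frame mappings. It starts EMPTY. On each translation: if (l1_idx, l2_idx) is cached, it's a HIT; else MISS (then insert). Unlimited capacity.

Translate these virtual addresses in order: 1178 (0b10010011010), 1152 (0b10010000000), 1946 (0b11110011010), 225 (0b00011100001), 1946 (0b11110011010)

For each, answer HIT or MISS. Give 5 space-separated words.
Answer: MISS HIT MISS MISS HIT

Derivation:
vaddr=1178: (4,4) not in TLB -> MISS, insert
vaddr=1152: (4,4) in TLB -> HIT
vaddr=1946: (7,4) not in TLB -> MISS, insert
vaddr=225: (0,7) not in TLB -> MISS, insert
vaddr=1946: (7,4) in TLB -> HIT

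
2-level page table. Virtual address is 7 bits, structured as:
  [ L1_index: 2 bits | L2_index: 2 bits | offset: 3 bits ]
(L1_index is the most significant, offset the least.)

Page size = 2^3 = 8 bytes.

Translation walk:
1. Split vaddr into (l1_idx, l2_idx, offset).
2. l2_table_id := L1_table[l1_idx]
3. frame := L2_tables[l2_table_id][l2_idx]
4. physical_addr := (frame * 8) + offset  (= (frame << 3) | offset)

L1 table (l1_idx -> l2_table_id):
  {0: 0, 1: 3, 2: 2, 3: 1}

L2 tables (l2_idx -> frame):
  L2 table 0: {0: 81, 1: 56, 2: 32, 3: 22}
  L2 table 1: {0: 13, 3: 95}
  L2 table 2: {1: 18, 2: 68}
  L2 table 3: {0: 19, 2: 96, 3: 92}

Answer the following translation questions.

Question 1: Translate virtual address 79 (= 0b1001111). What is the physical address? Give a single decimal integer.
vaddr = 79 = 0b1001111
Split: l1_idx=2, l2_idx=1, offset=7
L1[2] = 2
L2[2][1] = 18
paddr = 18 * 8 + 7 = 151

Answer: 151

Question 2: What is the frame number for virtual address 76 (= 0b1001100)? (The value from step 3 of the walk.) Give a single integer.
Answer: 18

Derivation:
vaddr = 76: l1_idx=2, l2_idx=1
L1[2] = 2; L2[2][1] = 18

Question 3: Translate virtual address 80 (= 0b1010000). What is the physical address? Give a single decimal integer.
vaddr = 80 = 0b1010000
Split: l1_idx=2, l2_idx=2, offset=0
L1[2] = 2
L2[2][2] = 68
paddr = 68 * 8 + 0 = 544

Answer: 544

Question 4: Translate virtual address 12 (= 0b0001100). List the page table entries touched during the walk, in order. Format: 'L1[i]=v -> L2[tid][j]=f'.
vaddr = 12 = 0b0001100
Split: l1_idx=0, l2_idx=1, offset=4

Answer: L1[0]=0 -> L2[0][1]=56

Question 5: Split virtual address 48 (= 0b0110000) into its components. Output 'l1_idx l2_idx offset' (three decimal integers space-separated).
Answer: 1 2 0

Derivation:
vaddr = 48 = 0b0110000
  top 2 bits -> l1_idx = 1
  next 2 bits -> l2_idx = 2
  bottom 3 bits -> offset = 0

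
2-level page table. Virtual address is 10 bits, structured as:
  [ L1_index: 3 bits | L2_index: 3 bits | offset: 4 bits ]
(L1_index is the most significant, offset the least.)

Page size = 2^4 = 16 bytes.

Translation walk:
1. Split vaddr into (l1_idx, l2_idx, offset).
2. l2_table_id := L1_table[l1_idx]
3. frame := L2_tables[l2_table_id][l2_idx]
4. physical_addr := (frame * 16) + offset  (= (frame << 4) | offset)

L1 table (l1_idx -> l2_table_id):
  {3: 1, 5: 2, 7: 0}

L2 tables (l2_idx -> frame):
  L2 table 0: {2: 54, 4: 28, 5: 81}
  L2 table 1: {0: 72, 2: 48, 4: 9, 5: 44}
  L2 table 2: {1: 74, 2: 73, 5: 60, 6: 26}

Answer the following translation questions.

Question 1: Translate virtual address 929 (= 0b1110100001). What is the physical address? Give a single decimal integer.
Answer: 865

Derivation:
vaddr = 929 = 0b1110100001
Split: l1_idx=7, l2_idx=2, offset=1
L1[7] = 0
L2[0][2] = 54
paddr = 54 * 16 + 1 = 865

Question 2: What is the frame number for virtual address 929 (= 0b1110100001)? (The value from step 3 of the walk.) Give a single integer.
vaddr = 929: l1_idx=7, l2_idx=2
L1[7] = 0; L2[0][2] = 54

Answer: 54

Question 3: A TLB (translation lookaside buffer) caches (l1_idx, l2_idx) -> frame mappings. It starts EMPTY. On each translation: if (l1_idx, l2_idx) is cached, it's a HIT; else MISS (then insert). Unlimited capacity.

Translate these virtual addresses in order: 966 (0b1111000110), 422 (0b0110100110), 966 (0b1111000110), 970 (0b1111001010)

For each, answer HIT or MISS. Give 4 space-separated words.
vaddr=966: (7,4) not in TLB -> MISS, insert
vaddr=422: (3,2) not in TLB -> MISS, insert
vaddr=966: (7,4) in TLB -> HIT
vaddr=970: (7,4) in TLB -> HIT

Answer: MISS MISS HIT HIT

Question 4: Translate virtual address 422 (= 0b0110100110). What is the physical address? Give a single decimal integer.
vaddr = 422 = 0b0110100110
Split: l1_idx=3, l2_idx=2, offset=6
L1[3] = 1
L2[1][2] = 48
paddr = 48 * 16 + 6 = 774

Answer: 774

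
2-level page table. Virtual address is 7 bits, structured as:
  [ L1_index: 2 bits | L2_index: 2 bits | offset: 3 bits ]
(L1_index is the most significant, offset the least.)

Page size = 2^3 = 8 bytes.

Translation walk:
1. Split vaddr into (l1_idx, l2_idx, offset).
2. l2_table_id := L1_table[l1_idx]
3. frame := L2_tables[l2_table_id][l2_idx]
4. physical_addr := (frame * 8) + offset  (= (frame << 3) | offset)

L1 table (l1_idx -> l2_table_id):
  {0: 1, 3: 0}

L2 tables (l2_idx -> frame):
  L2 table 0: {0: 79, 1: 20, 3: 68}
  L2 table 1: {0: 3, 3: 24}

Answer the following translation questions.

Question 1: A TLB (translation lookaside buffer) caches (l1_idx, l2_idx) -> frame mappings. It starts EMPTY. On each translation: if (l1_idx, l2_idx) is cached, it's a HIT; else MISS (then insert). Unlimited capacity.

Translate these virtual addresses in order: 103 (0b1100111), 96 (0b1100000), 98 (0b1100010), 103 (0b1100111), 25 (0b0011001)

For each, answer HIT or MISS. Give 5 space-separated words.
Answer: MISS HIT HIT HIT MISS

Derivation:
vaddr=103: (3,0) not in TLB -> MISS, insert
vaddr=96: (3,0) in TLB -> HIT
vaddr=98: (3,0) in TLB -> HIT
vaddr=103: (3,0) in TLB -> HIT
vaddr=25: (0,3) not in TLB -> MISS, insert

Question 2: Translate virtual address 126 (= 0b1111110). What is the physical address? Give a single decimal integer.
Answer: 550

Derivation:
vaddr = 126 = 0b1111110
Split: l1_idx=3, l2_idx=3, offset=6
L1[3] = 0
L2[0][3] = 68
paddr = 68 * 8 + 6 = 550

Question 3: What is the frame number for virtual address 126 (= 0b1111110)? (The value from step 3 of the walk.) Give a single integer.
Answer: 68

Derivation:
vaddr = 126: l1_idx=3, l2_idx=3
L1[3] = 0; L2[0][3] = 68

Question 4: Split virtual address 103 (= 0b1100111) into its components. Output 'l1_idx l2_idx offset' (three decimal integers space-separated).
Answer: 3 0 7

Derivation:
vaddr = 103 = 0b1100111
  top 2 bits -> l1_idx = 3
  next 2 bits -> l2_idx = 0
  bottom 3 bits -> offset = 7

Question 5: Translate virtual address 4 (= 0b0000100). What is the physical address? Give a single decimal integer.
vaddr = 4 = 0b0000100
Split: l1_idx=0, l2_idx=0, offset=4
L1[0] = 1
L2[1][0] = 3
paddr = 3 * 8 + 4 = 28

Answer: 28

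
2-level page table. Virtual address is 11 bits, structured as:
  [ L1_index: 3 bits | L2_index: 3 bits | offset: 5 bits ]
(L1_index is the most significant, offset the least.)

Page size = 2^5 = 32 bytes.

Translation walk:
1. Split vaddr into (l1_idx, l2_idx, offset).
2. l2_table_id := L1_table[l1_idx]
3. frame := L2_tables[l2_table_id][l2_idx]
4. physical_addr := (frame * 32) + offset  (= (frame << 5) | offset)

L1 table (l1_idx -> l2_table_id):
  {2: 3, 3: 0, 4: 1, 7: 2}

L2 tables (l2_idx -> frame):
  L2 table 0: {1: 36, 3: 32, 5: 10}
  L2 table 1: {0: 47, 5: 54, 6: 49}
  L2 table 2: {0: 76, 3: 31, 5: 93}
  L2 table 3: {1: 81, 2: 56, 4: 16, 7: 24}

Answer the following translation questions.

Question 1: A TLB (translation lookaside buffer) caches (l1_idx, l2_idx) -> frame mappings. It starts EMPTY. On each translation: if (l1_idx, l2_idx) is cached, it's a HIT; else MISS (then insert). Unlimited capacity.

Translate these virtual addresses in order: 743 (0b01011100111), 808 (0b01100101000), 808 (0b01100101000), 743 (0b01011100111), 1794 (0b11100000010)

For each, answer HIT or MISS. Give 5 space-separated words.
Answer: MISS MISS HIT HIT MISS

Derivation:
vaddr=743: (2,7) not in TLB -> MISS, insert
vaddr=808: (3,1) not in TLB -> MISS, insert
vaddr=808: (3,1) in TLB -> HIT
vaddr=743: (2,7) in TLB -> HIT
vaddr=1794: (7,0) not in TLB -> MISS, insert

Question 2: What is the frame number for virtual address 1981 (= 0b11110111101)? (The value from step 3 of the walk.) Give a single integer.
vaddr = 1981: l1_idx=7, l2_idx=5
L1[7] = 2; L2[2][5] = 93

Answer: 93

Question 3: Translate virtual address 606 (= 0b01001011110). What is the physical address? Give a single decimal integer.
Answer: 1822

Derivation:
vaddr = 606 = 0b01001011110
Split: l1_idx=2, l2_idx=2, offset=30
L1[2] = 3
L2[3][2] = 56
paddr = 56 * 32 + 30 = 1822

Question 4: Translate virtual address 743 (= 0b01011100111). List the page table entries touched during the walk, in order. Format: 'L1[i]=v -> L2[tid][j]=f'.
vaddr = 743 = 0b01011100111
Split: l1_idx=2, l2_idx=7, offset=7

Answer: L1[2]=3 -> L2[3][7]=24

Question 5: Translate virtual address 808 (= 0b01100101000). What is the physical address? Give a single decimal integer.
Answer: 1160

Derivation:
vaddr = 808 = 0b01100101000
Split: l1_idx=3, l2_idx=1, offset=8
L1[3] = 0
L2[0][1] = 36
paddr = 36 * 32 + 8 = 1160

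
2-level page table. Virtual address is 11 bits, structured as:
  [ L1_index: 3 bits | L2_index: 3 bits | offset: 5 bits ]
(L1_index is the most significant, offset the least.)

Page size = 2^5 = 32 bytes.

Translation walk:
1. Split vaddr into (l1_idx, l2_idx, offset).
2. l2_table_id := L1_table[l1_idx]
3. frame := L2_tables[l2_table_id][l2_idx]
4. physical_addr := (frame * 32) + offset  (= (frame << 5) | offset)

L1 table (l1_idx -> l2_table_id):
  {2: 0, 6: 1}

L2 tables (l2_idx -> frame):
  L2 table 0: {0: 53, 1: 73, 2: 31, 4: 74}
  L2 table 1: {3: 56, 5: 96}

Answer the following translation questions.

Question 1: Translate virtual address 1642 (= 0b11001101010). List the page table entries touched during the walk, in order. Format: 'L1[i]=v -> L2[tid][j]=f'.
vaddr = 1642 = 0b11001101010
Split: l1_idx=6, l2_idx=3, offset=10

Answer: L1[6]=1 -> L2[1][3]=56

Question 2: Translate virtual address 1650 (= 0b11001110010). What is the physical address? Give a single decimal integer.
Answer: 1810

Derivation:
vaddr = 1650 = 0b11001110010
Split: l1_idx=6, l2_idx=3, offset=18
L1[6] = 1
L2[1][3] = 56
paddr = 56 * 32 + 18 = 1810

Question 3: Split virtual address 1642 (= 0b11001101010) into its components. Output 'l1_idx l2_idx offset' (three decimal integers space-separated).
Answer: 6 3 10

Derivation:
vaddr = 1642 = 0b11001101010
  top 3 bits -> l1_idx = 6
  next 3 bits -> l2_idx = 3
  bottom 5 bits -> offset = 10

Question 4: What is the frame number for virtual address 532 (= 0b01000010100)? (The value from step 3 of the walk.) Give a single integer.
Answer: 53

Derivation:
vaddr = 532: l1_idx=2, l2_idx=0
L1[2] = 0; L2[0][0] = 53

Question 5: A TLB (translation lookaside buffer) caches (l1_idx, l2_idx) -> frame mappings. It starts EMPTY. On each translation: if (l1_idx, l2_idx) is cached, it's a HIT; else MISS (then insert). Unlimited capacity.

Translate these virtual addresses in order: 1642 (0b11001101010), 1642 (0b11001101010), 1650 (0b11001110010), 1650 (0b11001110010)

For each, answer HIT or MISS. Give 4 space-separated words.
vaddr=1642: (6,3) not in TLB -> MISS, insert
vaddr=1642: (6,3) in TLB -> HIT
vaddr=1650: (6,3) in TLB -> HIT
vaddr=1650: (6,3) in TLB -> HIT

Answer: MISS HIT HIT HIT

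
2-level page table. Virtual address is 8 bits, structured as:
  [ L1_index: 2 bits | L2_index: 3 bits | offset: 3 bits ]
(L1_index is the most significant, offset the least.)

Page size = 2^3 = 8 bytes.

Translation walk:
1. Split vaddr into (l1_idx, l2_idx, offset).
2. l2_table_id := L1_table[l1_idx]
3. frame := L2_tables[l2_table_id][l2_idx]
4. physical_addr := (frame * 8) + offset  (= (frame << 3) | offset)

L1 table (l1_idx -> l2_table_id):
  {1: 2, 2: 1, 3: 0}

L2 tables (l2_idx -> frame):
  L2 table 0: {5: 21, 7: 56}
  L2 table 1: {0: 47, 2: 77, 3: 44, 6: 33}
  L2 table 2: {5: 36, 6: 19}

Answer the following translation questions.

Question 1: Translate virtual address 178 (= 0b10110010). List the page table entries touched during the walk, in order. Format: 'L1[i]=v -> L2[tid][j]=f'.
vaddr = 178 = 0b10110010
Split: l1_idx=2, l2_idx=6, offset=2

Answer: L1[2]=1 -> L2[1][6]=33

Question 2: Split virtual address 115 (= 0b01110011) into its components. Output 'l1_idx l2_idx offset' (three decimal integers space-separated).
Answer: 1 6 3

Derivation:
vaddr = 115 = 0b01110011
  top 2 bits -> l1_idx = 1
  next 3 bits -> l2_idx = 6
  bottom 3 bits -> offset = 3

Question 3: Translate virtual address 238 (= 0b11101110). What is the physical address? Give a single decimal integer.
vaddr = 238 = 0b11101110
Split: l1_idx=3, l2_idx=5, offset=6
L1[3] = 0
L2[0][5] = 21
paddr = 21 * 8 + 6 = 174

Answer: 174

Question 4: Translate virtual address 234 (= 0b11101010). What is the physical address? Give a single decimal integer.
Answer: 170

Derivation:
vaddr = 234 = 0b11101010
Split: l1_idx=3, l2_idx=5, offset=2
L1[3] = 0
L2[0][5] = 21
paddr = 21 * 8 + 2 = 170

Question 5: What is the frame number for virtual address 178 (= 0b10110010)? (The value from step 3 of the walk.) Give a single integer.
vaddr = 178: l1_idx=2, l2_idx=6
L1[2] = 1; L2[1][6] = 33

Answer: 33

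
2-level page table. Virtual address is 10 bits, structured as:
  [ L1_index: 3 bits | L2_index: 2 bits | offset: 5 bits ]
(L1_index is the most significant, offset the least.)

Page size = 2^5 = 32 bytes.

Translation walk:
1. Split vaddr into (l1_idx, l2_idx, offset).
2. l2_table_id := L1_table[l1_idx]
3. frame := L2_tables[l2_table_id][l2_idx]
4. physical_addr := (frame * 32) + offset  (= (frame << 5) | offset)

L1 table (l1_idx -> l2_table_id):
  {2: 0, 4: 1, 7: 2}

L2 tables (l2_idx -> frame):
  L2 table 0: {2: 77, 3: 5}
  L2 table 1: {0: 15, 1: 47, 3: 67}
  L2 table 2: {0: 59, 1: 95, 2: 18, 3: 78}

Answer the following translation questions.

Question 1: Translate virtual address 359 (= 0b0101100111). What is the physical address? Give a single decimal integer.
Answer: 167

Derivation:
vaddr = 359 = 0b0101100111
Split: l1_idx=2, l2_idx=3, offset=7
L1[2] = 0
L2[0][3] = 5
paddr = 5 * 32 + 7 = 167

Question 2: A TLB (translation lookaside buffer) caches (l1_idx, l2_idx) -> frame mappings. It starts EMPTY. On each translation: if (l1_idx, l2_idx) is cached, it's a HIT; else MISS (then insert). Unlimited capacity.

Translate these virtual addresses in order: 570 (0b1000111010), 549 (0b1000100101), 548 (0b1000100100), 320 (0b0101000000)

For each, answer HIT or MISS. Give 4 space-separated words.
Answer: MISS HIT HIT MISS

Derivation:
vaddr=570: (4,1) not in TLB -> MISS, insert
vaddr=549: (4,1) in TLB -> HIT
vaddr=548: (4,1) in TLB -> HIT
vaddr=320: (2,2) not in TLB -> MISS, insert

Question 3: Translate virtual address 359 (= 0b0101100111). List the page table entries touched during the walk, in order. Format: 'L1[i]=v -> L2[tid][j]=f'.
vaddr = 359 = 0b0101100111
Split: l1_idx=2, l2_idx=3, offset=7

Answer: L1[2]=0 -> L2[0][3]=5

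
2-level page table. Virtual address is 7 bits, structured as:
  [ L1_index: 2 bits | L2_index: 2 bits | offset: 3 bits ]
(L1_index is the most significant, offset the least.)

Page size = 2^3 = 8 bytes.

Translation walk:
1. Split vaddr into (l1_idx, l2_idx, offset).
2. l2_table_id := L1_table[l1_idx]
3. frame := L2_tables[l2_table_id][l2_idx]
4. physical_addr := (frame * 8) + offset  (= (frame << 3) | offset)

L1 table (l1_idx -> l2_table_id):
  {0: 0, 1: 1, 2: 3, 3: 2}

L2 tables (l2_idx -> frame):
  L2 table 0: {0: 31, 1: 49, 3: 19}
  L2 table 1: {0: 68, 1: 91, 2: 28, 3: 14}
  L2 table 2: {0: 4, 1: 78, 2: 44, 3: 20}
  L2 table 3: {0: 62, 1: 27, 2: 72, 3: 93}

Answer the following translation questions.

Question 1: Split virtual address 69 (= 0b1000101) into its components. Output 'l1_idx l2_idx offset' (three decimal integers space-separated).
Answer: 2 0 5

Derivation:
vaddr = 69 = 0b1000101
  top 2 bits -> l1_idx = 2
  next 2 bits -> l2_idx = 0
  bottom 3 bits -> offset = 5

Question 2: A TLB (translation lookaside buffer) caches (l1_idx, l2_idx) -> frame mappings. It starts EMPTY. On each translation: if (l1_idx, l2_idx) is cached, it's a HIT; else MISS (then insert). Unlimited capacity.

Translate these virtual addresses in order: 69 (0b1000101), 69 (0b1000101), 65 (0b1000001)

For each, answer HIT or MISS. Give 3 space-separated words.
Answer: MISS HIT HIT

Derivation:
vaddr=69: (2,0) not in TLB -> MISS, insert
vaddr=69: (2,0) in TLB -> HIT
vaddr=65: (2,0) in TLB -> HIT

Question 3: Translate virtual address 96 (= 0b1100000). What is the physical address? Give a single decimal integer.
Answer: 32

Derivation:
vaddr = 96 = 0b1100000
Split: l1_idx=3, l2_idx=0, offset=0
L1[3] = 2
L2[2][0] = 4
paddr = 4 * 8 + 0 = 32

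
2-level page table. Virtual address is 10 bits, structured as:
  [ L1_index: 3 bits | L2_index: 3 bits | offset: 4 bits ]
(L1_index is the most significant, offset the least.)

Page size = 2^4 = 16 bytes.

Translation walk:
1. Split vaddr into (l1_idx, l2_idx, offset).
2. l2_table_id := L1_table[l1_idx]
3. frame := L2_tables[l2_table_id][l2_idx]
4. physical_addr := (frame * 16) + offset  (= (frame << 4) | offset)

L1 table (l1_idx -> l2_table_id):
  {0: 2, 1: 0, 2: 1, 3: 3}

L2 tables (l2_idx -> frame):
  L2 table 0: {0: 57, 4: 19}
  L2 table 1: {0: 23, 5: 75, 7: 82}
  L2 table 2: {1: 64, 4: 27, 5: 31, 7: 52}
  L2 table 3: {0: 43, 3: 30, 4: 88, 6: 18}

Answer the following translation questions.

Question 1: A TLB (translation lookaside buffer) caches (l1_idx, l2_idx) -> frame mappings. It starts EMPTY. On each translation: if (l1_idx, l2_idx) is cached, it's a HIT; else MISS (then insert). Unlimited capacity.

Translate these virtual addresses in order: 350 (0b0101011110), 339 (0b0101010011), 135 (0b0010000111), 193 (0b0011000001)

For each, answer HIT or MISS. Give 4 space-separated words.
vaddr=350: (2,5) not in TLB -> MISS, insert
vaddr=339: (2,5) in TLB -> HIT
vaddr=135: (1,0) not in TLB -> MISS, insert
vaddr=193: (1,4) not in TLB -> MISS, insert

Answer: MISS HIT MISS MISS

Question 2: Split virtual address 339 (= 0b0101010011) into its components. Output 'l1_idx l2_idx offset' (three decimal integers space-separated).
vaddr = 339 = 0b0101010011
  top 3 bits -> l1_idx = 2
  next 3 bits -> l2_idx = 5
  bottom 4 bits -> offset = 3

Answer: 2 5 3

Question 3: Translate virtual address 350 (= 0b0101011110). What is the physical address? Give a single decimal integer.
vaddr = 350 = 0b0101011110
Split: l1_idx=2, l2_idx=5, offset=14
L1[2] = 1
L2[1][5] = 75
paddr = 75 * 16 + 14 = 1214

Answer: 1214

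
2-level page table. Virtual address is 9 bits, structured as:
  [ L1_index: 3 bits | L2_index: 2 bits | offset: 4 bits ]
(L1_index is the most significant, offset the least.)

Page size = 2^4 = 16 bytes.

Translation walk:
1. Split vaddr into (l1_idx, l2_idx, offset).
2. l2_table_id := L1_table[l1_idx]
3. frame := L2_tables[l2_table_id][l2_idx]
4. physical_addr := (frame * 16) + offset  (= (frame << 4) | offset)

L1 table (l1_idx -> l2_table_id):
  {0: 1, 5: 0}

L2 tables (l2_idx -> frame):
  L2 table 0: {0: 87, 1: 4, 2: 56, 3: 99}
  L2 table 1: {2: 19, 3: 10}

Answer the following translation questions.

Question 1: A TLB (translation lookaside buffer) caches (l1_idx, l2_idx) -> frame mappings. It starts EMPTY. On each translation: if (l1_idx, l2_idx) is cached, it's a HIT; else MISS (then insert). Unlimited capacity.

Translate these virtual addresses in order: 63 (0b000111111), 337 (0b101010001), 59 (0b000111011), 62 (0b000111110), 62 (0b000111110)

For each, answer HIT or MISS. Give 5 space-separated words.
vaddr=63: (0,3) not in TLB -> MISS, insert
vaddr=337: (5,1) not in TLB -> MISS, insert
vaddr=59: (0,3) in TLB -> HIT
vaddr=62: (0,3) in TLB -> HIT
vaddr=62: (0,3) in TLB -> HIT

Answer: MISS MISS HIT HIT HIT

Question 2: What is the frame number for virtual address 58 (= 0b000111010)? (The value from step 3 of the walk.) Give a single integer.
vaddr = 58: l1_idx=0, l2_idx=3
L1[0] = 1; L2[1][3] = 10

Answer: 10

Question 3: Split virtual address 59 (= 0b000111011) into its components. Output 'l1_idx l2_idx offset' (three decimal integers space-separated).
vaddr = 59 = 0b000111011
  top 3 bits -> l1_idx = 0
  next 2 bits -> l2_idx = 3
  bottom 4 bits -> offset = 11

Answer: 0 3 11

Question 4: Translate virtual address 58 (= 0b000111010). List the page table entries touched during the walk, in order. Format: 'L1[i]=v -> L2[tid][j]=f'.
vaddr = 58 = 0b000111010
Split: l1_idx=0, l2_idx=3, offset=10

Answer: L1[0]=1 -> L2[1][3]=10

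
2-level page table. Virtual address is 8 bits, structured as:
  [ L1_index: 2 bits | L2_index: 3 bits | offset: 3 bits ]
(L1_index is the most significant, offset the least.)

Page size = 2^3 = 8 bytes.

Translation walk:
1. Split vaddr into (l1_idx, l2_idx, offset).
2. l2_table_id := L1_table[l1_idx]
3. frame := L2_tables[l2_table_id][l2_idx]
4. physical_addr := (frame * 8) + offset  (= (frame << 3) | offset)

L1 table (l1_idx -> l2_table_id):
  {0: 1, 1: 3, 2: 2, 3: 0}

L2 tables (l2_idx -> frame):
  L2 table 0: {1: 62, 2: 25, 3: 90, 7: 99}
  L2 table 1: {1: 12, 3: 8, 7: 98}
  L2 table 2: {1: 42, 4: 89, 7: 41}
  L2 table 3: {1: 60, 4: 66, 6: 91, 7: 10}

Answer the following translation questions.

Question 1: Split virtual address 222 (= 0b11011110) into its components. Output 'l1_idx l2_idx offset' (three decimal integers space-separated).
Answer: 3 3 6

Derivation:
vaddr = 222 = 0b11011110
  top 2 bits -> l1_idx = 3
  next 3 bits -> l2_idx = 3
  bottom 3 bits -> offset = 6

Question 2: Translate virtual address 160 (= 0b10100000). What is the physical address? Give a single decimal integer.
vaddr = 160 = 0b10100000
Split: l1_idx=2, l2_idx=4, offset=0
L1[2] = 2
L2[2][4] = 89
paddr = 89 * 8 + 0 = 712

Answer: 712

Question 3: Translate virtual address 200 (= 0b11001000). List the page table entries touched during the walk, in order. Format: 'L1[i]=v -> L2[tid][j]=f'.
Answer: L1[3]=0 -> L2[0][1]=62

Derivation:
vaddr = 200 = 0b11001000
Split: l1_idx=3, l2_idx=1, offset=0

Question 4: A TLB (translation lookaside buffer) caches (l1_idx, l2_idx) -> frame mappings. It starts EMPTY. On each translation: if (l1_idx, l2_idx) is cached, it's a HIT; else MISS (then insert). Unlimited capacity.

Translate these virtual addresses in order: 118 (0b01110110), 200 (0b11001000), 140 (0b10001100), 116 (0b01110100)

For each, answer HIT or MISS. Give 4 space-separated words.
Answer: MISS MISS MISS HIT

Derivation:
vaddr=118: (1,6) not in TLB -> MISS, insert
vaddr=200: (3,1) not in TLB -> MISS, insert
vaddr=140: (2,1) not in TLB -> MISS, insert
vaddr=116: (1,6) in TLB -> HIT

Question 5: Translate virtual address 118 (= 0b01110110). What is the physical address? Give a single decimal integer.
Answer: 734

Derivation:
vaddr = 118 = 0b01110110
Split: l1_idx=1, l2_idx=6, offset=6
L1[1] = 3
L2[3][6] = 91
paddr = 91 * 8 + 6 = 734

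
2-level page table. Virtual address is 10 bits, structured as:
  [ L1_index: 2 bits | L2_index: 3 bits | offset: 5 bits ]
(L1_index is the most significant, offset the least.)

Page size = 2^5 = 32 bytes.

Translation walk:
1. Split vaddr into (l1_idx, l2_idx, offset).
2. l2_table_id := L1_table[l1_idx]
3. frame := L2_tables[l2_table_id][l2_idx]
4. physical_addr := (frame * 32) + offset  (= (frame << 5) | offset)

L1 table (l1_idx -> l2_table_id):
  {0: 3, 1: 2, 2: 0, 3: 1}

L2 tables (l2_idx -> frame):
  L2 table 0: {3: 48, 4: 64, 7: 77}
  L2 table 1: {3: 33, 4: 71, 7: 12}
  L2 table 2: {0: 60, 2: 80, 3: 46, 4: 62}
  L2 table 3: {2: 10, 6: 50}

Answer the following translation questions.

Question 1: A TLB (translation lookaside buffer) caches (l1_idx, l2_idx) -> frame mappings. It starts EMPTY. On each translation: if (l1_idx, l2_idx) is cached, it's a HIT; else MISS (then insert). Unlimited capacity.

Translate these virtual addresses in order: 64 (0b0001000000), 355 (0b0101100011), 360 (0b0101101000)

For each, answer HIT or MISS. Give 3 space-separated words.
vaddr=64: (0,2) not in TLB -> MISS, insert
vaddr=355: (1,3) not in TLB -> MISS, insert
vaddr=360: (1,3) in TLB -> HIT

Answer: MISS MISS HIT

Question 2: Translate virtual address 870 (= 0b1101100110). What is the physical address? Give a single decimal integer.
vaddr = 870 = 0b1101100110
Split: l1_idx=3, l2_idx=3, offset=6
L1[3] = 1
L2[1][3] = 33
paddr = 33 * 32 + 6 = 1062

Answer: 1062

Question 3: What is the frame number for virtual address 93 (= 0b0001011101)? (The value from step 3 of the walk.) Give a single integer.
vaddr = 93: l1_idx=0, l2_idx=2
L1[0] = 3; L2[3][2] = 10

Answer: 10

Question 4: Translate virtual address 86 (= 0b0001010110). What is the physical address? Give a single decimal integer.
Answer: 342

Derivation:
vaddr = 86 = 0b0001010110
Split: l1_idx=0, l2_idx=2, offset=22
L1[0] = 3
L2[3][2] = 10
paddr = 10 * 32 + 22 = 342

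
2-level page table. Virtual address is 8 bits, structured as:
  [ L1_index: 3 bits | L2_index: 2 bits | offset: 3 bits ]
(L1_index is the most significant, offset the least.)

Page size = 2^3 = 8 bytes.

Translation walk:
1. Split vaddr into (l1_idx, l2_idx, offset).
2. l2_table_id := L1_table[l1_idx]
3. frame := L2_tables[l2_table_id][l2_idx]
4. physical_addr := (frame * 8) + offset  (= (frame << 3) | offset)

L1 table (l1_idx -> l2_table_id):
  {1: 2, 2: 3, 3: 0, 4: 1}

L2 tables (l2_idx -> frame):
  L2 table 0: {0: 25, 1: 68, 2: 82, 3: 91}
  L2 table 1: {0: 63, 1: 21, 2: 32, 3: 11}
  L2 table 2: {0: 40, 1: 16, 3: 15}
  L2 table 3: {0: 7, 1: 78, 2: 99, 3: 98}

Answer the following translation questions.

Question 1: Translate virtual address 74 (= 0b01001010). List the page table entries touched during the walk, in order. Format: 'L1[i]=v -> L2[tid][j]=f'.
Answer: L1[2]=3 -> L2[3][1]=78

Derivation:
vaddr = 74 = 0b01001010
Split: l1_idx=2, l2_idx=1, offset=2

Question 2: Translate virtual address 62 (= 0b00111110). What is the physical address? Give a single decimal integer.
Answer: 126

Derivation:
vaddr = 62 = 0b00111110
Split: l1_idx=1, l2_idx=3, offset=6
L1[1] = 2
L2[2][3] = 15
paddr = 15 * 8 + 6 = 126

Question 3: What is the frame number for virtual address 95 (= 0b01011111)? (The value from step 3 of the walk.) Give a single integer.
vaddr = 95: l1_idx=2, l2_idx=3
L1[2] = 3; L2[3][3] = 98

Answer: 98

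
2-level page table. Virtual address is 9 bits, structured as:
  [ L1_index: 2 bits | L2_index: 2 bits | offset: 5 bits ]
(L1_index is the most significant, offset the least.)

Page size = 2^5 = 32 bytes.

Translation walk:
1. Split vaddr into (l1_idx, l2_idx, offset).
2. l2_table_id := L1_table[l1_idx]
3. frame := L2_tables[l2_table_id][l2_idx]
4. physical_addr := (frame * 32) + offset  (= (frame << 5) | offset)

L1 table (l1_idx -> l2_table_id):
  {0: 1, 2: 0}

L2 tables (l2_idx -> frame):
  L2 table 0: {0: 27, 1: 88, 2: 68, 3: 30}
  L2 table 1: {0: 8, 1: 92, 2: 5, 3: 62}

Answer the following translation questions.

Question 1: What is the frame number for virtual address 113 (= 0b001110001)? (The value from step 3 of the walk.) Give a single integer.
Answer: 62

Derivation:
vaddr = 113: l1_idx=0, l2_idx=3
L1[0] = 1; L2[1][3] = 62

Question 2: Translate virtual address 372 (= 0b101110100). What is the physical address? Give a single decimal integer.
vaddr = 372 = 0b101110100
Split: l1_idx=2, l2_idx=3, offset=20
L1[2] = 0
L2[0][3] = 30
paddr = 30 * 32 + 20 = 980

Answer: 980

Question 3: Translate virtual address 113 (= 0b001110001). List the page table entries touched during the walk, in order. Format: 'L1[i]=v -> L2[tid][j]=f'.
vaddr = 113 = 0b001110001
Split: l1_idx=0, l2_idx=3, offset=17

Answer: L1[0]=1 -> L2[1][3]=62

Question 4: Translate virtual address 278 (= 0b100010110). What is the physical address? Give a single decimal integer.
vaddr = 278 = 0b100010110
Split: l1_idx=2, l2_idx=0, offset=22
L1[2] = 0
L2[0][0] = 27
paddr = 27 * 32 + 22 = 886

Answer: 886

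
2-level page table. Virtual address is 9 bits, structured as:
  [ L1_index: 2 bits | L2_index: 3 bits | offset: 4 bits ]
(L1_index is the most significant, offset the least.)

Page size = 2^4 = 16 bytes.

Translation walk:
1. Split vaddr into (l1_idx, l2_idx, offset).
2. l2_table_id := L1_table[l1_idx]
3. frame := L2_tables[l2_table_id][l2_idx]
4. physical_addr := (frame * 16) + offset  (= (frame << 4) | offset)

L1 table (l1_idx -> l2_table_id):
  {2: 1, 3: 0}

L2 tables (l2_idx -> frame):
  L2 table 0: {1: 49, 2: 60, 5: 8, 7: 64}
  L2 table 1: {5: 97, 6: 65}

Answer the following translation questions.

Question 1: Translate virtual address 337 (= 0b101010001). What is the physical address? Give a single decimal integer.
vaddr = 337 = 0b101010001
Split: l1_idx=2, l2_idx=5, offset=1
L1[2] = 1
L2[1][5] = 97
paddr = 97 * 16 + 1 = 1553

Answer: 1553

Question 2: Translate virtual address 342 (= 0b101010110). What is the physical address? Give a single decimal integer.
vaddr = 342 = 0b101010110
Split: l1_idx=2, l2_idx=5, offset=6
L1[2] = 1
L2[1][5] = 97
paddr = 97 * 16 + 6 = 1558

Answer: 1558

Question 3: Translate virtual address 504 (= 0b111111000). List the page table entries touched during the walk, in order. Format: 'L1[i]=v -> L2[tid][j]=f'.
vaddr = 504 = 0b111111000
Split: l1_idx=3, l2_idx=7, offset=8

Answer: L1[3]=0 -> L2[0][7]=64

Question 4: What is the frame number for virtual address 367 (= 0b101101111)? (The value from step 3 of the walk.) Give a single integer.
vaddr = 367: l1_idx=2, l2_idx=6
L1[2] = 1; L2[1][6] = 65

Answer: 65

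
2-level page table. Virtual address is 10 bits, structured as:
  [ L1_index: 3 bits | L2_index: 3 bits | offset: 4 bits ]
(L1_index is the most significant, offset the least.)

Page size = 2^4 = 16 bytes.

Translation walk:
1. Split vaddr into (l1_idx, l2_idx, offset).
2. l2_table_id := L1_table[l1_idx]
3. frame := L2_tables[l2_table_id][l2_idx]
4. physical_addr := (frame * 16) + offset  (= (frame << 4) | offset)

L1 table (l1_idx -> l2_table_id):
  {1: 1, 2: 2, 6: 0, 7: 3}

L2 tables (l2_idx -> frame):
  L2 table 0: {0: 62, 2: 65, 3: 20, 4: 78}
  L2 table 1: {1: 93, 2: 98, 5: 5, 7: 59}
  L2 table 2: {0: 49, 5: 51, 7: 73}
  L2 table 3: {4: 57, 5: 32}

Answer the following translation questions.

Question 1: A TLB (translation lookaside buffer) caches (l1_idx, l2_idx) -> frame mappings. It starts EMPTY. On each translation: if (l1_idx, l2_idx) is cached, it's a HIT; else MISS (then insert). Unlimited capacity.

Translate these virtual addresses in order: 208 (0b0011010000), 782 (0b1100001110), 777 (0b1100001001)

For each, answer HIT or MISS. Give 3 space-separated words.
Answer: MISS MISS HIT

Derivation:
vaddr=208: (1,5) not in TLB -> MISS, insert
vaddr=782: (6,0) not in TLB -> MISS, insert
vaddr=777: (6,0) in TLB -> HIT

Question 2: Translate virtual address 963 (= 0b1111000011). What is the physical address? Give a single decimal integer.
vaddr = 963 = 0b1111000011
Split: l1_idx=7, l2_idx=4, offset=3
L1[7] = 3
L2[3][4] = 57
paddr = 57 * 16 + 3 = 915

Answer: 915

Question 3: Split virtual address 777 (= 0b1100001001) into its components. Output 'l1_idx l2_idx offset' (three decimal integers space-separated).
Answer: 6 0 9

Derivation:
vaddr = 777 = 0b1100001001
  top 3 bits -> l1_idx = 6
  next 3 bits -> l2_idx = 0
  bottom 4 bits -> offset = 9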